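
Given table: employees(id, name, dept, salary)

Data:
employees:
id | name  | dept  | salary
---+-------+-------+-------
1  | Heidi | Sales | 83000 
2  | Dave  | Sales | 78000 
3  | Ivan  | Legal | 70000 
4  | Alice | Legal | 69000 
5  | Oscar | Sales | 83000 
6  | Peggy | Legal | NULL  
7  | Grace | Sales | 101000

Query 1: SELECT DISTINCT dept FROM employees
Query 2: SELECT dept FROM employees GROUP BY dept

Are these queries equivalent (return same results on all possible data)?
Yes, equivalent

Both queries return: [('Legal',), ('Sales',)]

Reason: Both get unique depts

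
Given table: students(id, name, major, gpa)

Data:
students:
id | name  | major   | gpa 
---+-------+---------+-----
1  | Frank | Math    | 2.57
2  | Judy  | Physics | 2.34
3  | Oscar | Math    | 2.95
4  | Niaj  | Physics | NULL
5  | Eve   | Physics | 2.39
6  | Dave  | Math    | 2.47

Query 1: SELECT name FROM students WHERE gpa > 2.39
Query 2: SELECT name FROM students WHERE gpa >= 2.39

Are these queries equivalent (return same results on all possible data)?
No, not equivalent

Query 1 returns: [('Frank',), ('Oscar',), ('Dave',)]
Query 2 returns: [('Frank',), ('Oscar',), ('Eve',), ('Dave',)]

Reason: > vs >= gives different results when gpa = 2.39 exists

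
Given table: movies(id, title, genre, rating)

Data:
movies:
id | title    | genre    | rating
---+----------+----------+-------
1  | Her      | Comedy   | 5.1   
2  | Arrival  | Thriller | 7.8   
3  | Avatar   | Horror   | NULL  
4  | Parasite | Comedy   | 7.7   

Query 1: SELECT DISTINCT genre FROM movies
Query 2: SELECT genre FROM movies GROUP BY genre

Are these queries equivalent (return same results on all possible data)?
Yes, equivalent

Both queries return: [('Comedy',), ('Horror',), ('Thriller',)]

Reason: Both get unique genres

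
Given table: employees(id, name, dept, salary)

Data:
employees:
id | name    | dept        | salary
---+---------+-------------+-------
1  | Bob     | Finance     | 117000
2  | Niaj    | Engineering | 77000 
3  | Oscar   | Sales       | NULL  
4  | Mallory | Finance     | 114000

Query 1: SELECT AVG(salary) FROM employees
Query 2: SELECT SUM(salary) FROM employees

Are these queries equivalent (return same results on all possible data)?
No, not equivalent

Query 1 returns: [(102666.66666666667,)]
Query 2 returns: [(308000,)]

Reason: AVG vs SUM give different aggregate values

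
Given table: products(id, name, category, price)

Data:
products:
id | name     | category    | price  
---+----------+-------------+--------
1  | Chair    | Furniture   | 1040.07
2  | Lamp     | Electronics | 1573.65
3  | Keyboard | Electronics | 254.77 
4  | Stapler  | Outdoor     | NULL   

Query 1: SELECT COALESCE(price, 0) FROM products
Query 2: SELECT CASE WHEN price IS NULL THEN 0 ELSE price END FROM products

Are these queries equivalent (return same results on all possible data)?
Yes, equivalent

Both queries return: [(0,), (254.77,), (1040.07,), (1573.65,)]

Reason: COALESCE vs CASE for NULL handling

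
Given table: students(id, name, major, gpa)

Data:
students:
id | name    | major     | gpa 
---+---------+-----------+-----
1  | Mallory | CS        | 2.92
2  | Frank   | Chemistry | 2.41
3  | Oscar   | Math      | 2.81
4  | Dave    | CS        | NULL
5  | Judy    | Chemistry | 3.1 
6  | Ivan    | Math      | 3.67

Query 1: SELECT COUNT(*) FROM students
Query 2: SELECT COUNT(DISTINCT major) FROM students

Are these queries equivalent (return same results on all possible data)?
No, not equivalent

Query 1 returns: [(6,)]
Query 2 returns: [(3,)]

Reason: COUNT(*) counts rows, COUNT(DISTINCT major) counts unique majors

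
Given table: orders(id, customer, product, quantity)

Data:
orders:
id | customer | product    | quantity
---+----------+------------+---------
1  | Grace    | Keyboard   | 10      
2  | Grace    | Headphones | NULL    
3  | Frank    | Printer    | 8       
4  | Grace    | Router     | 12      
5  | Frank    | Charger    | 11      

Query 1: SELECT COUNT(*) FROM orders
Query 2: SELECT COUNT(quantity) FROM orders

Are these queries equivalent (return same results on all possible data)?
No, not equivalent

Query 1 returns: [(5,)]
Query 2 returns: [(4,)]

Reason: COUNT(*) includes NULLs, COUNT(column) excludes them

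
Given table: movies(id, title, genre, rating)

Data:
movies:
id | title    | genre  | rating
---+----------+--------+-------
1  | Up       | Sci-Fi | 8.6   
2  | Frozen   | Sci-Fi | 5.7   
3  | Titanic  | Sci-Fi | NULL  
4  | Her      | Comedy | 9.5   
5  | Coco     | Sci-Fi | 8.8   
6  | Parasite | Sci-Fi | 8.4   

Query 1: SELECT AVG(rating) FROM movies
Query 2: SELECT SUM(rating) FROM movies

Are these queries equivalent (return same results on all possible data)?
No, not equivalent

Query 1 returns: [(8.2,)]
Query 2 returns: [(41.0,)]

Reason: AVG vs SUM give different aggregate values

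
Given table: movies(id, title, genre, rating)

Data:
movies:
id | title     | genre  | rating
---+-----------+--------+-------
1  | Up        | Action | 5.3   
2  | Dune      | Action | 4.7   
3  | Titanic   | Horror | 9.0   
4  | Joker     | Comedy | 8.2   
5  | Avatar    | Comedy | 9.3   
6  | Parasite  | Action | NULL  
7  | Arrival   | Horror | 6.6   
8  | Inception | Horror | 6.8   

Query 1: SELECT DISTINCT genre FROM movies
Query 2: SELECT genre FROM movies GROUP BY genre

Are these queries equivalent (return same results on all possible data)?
Yes, equivalent

Both queries return: [('Action',), ('Comedy',), ('Horror',)]

Reason: Both get unique genres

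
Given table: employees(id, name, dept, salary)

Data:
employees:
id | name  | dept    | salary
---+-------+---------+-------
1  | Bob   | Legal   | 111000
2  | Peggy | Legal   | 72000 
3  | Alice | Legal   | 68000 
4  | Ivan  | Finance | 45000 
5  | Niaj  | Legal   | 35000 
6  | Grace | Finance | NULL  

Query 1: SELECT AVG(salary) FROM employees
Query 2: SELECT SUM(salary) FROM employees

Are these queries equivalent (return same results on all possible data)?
No, not equivalent

Query 1 returns: [(66200.0,)]
Query 2 returns: [(331000,)]

Reason: AVG vs SUM give different aggregate values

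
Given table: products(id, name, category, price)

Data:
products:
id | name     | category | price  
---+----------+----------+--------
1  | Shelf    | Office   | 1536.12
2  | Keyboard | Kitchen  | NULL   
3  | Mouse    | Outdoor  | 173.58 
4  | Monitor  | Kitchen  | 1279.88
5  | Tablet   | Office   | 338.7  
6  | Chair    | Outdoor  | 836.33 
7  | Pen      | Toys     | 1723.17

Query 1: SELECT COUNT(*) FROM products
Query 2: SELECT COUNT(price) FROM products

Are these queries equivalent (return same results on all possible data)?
No, not equivalent

Query 1 returns: [(7,)]
Query 2 returns: [(6,)]

Reason: COUNT(*) includes NULLs, COUNT(column) excludes them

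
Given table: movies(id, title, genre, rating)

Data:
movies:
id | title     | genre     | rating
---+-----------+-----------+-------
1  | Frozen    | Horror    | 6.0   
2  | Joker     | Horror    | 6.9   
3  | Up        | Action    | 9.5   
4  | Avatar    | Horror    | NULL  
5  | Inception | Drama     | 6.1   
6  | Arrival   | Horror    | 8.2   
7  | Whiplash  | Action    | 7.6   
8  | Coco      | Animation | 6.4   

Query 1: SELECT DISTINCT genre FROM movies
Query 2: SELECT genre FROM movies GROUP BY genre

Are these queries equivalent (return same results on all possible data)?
Yes, equivalent

Both queries return: [('Action',), ('Animation',), ('Drama',), ('Horror',)]

Reason: Both get unique genres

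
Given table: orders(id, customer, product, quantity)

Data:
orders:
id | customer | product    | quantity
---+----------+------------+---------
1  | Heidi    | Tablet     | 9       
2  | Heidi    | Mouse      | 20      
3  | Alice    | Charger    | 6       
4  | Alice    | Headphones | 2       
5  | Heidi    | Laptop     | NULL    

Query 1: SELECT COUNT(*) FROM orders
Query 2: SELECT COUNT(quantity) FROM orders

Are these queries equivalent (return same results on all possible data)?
No, not equivalent

Query 1 returns: [(5,)]
Query 2 returns: [(4,)]

Reason: COUNT(*) includes NULLs, COUNT(column) excludes them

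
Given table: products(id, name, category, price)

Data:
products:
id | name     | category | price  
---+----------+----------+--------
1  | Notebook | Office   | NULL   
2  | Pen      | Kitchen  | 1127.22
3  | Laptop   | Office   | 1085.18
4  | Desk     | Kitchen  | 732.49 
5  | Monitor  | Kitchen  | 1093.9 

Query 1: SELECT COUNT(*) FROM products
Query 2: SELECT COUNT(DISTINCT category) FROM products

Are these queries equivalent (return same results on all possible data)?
No, not equivalent

Query 1 returns: [(5,)]
Query 2 returns: [(2,)]

Reason: COUNT(*) counts rows, COUNT(DISTINCT category) counts unique categorys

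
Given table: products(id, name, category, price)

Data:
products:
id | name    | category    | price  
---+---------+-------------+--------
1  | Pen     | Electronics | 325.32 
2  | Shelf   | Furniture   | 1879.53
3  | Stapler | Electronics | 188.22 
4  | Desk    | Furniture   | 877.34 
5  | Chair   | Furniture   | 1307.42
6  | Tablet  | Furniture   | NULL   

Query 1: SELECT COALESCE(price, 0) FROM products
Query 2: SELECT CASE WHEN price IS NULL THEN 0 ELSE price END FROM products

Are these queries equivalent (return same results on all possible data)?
Yes, equivalent

Both queries return: [(0,), (188.22,), (325.32,), (877.34,), (1307.42,), (1879.53,)]

Reason: COALESCE vs CASE for NULL handling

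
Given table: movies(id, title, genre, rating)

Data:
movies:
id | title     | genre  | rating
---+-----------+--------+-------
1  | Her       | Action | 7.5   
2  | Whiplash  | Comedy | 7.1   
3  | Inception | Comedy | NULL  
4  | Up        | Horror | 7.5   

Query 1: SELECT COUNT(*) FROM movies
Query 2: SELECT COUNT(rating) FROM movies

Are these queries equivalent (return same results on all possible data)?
No, not equivalent

Query 1 returns: [(4,)]
Query 2 returns: [(3,)]

Reason: COUNT(*) includes NULLs, COUNT(column) excludes them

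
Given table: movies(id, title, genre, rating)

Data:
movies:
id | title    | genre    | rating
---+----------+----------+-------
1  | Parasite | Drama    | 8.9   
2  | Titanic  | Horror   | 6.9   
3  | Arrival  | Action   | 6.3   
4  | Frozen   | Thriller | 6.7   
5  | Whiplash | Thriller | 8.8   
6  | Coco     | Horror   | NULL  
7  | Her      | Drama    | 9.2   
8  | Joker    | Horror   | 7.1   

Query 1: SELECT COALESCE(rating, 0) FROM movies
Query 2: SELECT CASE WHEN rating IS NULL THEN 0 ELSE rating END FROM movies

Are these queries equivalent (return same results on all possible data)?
Yes, equivalent

Both queries return: [(0,), (6.3,), (6.7,), (6.9,), (7.1,), (8.8,), (8.9,), (9.2,)]

Reason: COALESCE vs CASE for NULL handling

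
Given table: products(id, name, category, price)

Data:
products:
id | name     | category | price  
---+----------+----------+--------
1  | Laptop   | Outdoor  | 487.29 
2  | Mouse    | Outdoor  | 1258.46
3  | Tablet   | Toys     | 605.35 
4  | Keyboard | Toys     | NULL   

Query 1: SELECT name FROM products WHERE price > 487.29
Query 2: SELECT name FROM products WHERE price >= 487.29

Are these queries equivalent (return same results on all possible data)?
No, not equivalent

Query 1 returns: [('Mouse',), ('Tablet',)]
Query 2 returns: [('Laptop',), ('Mouse',), ('Tablet',)]

Reason: > vs >= gives different results when price = 487.29 exists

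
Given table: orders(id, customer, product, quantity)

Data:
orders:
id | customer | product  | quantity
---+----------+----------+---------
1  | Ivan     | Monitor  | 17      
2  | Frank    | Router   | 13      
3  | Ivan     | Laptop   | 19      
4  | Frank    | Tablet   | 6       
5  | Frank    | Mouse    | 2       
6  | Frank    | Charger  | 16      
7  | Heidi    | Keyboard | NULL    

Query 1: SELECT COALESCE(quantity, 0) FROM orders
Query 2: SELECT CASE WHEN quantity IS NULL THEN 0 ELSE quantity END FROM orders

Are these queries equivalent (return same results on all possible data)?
Yes, equivalent

Both queries return: [(0,), (2,), (6,), (13,), (16,), (17,), (19,)]

Reason: COALESCE vs CASE for NULL handling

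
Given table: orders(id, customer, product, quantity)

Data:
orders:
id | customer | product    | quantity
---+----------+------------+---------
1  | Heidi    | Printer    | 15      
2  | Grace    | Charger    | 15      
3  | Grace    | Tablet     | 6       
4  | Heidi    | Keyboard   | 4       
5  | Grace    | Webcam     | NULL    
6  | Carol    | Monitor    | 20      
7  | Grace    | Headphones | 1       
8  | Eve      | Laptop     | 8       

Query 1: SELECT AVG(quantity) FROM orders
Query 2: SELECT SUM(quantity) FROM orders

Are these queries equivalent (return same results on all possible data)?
No, not equivalent

Query 1 returns: [(9.857142857142858,)]
Query 2 returns: [(69,)]

Reason: AVG vs SUM give different aggregate values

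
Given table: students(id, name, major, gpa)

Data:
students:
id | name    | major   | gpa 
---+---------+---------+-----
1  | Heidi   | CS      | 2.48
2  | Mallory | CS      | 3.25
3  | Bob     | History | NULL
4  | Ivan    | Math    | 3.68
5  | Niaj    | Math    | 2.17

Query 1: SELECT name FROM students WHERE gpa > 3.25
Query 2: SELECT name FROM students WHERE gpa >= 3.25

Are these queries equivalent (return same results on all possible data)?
No, not equivalent

Query 1 returns: [('Ivan',)]
Query 2 returns: [('Mallory',), ('Ivan',)]

Reason: > vs >= gives different results when gpa = 3.25 exists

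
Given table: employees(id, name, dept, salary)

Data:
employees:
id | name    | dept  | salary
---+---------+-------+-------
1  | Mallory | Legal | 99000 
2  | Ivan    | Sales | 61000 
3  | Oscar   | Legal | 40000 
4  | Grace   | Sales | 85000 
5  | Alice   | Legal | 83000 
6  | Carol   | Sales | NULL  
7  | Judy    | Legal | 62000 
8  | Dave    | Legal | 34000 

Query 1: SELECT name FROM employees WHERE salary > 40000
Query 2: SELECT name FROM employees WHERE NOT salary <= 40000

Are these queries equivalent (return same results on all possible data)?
Yes, equivalent

Both queries return: [('Alice',), ('Grace',), ('Ivan',), ('Judy',), ('Mallory',)]

Reason: Both filter salary > 40000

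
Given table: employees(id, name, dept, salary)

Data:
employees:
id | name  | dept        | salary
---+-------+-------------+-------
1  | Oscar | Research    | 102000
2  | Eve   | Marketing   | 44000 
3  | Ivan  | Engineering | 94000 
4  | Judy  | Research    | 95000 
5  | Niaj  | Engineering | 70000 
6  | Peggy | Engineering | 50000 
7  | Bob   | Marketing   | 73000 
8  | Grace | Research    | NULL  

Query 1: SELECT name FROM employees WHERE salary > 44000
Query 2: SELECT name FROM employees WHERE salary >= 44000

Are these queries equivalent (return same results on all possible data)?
No, not equivalent

Query 1 returns: [('Oscar',), ('Ivan',), ('Judy',), ('Niaj',), ('Peggy',), ('Bob',)]
Query 2 returns: [('Oscar',), ('Eve',), ('Ivan',), ('Judy',), ('Niaj',), ('Peggy',), ('Bob',)]

Reason: > vs >= gives different results when salary = 44000 exists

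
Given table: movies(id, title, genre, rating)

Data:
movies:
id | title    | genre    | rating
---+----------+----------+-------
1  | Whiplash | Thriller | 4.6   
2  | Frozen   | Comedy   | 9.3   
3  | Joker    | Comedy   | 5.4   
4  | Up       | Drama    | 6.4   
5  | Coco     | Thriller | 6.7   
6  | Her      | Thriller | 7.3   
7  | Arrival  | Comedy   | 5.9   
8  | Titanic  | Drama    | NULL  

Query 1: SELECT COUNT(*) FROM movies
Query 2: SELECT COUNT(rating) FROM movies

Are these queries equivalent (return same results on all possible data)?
No, not equivalent

Query 1 returns: [(8,)]
Query 2 returns: [(7,)]

Reason: COUNT(*) includes NULLs, COUNT(column) excludes them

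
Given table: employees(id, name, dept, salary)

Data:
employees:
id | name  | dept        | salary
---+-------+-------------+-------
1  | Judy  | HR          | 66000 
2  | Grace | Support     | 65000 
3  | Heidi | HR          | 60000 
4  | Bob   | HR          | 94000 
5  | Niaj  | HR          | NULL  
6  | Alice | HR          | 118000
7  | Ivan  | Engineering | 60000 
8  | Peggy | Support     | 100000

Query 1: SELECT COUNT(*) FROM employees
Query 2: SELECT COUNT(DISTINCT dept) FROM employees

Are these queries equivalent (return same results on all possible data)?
No, not equivalent

Query 1 returns: [(8,)]
Query 2 returns: [(3,)]

Reason: COUNT(*) counts rows, COUNT(DISTINCT dept) counts unique depts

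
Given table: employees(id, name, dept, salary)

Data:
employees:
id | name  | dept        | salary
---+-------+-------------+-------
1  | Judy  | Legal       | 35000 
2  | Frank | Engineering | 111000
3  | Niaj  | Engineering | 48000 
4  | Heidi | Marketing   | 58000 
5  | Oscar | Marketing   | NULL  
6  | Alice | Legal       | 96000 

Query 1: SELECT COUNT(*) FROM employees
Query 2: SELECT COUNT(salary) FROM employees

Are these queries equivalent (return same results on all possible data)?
No, not equivalent

Query 1 returns: [(6,)]
Query 2 returns: [(5,)]

Reason: COUNT(*) includes NULLs, COUNT(column) excludes them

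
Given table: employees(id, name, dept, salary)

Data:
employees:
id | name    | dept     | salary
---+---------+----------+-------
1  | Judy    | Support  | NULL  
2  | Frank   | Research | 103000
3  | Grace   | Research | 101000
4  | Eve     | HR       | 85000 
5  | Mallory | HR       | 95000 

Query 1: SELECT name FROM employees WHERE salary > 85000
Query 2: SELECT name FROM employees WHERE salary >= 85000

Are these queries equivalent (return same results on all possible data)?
No, not equivalent

Query 1 returns: [('Frank',), ('Grace',), ('Mallory',)]
Query 2 returns: [('Frank',), ('Grace',), ('Eve',), ('Mallory',)]

Reason: > vs >= gives different results when salary = 85000 exists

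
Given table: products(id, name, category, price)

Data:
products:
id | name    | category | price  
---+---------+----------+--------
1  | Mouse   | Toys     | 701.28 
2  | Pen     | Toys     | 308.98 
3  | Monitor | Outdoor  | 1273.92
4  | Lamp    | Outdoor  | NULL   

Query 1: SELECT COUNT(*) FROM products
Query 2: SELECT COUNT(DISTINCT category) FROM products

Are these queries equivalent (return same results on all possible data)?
No, not equivalent

Query 1 returns: [(4,)]
Query 2 returns: [(2,)]

Reason: COUNT(*) counts rows, COUNT(DISTINCT category) counts unique categorys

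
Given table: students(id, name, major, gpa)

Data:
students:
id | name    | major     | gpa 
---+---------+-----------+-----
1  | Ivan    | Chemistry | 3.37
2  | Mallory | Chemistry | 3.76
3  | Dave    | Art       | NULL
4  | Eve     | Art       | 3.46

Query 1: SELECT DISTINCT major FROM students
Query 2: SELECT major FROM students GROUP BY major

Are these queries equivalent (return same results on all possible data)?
Yes, equivalent

Both queries return: [('Art',), ('Chemistry',)]

Reason: Both get unique majors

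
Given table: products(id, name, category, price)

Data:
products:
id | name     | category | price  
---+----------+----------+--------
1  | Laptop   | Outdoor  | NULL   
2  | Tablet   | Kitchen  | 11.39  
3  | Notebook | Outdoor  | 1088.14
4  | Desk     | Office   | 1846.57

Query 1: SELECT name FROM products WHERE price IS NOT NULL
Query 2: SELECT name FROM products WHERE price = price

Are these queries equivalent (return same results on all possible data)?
Yes, equivalent

Both queries return: [('Desk',), ('Notebook',), ('Tablet',)]

Reason: IS NOT NULL vs self-equality (both exclude NULLs)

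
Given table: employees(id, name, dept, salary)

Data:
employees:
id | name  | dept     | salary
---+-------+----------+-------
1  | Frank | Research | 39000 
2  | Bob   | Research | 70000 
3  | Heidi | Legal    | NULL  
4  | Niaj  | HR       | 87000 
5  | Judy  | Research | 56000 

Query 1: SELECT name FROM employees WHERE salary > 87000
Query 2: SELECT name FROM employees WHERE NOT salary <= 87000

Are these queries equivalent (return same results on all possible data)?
Yes, equivalent

Both queries return: []

Reason: Both filter salary > 87000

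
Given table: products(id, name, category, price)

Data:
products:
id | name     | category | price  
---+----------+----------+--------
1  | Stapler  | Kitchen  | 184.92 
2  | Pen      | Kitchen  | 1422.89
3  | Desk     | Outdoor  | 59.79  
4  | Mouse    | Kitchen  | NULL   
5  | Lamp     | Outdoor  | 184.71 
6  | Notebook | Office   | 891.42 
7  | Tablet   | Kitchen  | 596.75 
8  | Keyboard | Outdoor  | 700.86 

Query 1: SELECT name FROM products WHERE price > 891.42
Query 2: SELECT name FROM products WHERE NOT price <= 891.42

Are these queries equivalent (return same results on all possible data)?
Yes, equivalent

Both queries return: [('Pen',)]

Reason: Both filter price > 891.42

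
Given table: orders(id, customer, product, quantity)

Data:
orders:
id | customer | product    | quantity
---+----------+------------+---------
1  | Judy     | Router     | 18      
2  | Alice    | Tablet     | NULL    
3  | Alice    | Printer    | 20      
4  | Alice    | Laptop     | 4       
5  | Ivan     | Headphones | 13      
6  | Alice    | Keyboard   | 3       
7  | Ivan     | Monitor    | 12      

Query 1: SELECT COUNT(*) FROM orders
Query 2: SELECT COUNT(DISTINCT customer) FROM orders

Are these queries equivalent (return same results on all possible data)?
No, not equivalent

Query 1 returns: [(7,)]
Query 2 returns: [(3,)]

Reason: COUNT(*) counts rows, COUNT(DISTINCT customer) counts unique customers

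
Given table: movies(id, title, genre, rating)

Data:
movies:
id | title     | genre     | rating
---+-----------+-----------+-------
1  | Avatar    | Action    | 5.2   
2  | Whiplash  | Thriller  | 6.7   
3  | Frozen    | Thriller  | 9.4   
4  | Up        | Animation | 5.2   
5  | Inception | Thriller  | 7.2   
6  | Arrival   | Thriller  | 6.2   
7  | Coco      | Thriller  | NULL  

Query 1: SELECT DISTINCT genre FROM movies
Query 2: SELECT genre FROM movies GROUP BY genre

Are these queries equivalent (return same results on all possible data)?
Yes, equivalent

Both queries return: [('Action',), ('Animation',), ('Thriller',)]

Reason: Both get unique genres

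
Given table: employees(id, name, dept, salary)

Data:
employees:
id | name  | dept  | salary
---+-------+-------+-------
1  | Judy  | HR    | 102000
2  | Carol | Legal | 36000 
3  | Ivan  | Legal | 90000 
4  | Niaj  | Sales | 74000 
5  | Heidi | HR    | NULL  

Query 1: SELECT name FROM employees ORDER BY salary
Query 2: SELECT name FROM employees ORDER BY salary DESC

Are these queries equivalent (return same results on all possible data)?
No, not equivalent

Query 1 returns: [('Heidi',), ('Carol',), ('Niaj',), ('Ivan',), ('Judy',)]
Query 2 returns: [('Judy',), ('Ivan',), ('Niaj',), ('Carol',), ('Heidi',)]

Reason: ASC vs DESC gives opposite ordering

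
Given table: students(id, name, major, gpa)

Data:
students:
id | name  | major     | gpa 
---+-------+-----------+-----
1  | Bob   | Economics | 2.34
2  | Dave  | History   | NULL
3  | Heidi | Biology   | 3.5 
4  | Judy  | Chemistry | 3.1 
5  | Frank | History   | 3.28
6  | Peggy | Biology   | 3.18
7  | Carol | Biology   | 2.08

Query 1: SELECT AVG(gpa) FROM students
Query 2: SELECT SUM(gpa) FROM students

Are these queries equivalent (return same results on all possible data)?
No, not equivalent

Query 1 returns: [(2.9133333333333336,)]
Query 2 returns: [(17.48,)]

Reason: AVG vs SUM give different aggregate values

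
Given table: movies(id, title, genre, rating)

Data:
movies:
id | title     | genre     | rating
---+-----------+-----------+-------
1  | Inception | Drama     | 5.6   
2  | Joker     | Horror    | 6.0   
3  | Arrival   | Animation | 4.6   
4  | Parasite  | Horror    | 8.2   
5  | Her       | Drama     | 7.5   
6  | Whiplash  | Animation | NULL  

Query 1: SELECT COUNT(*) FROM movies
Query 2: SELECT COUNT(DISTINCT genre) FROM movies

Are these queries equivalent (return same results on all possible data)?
No, not equivalent

Query 1 returns: [(6,)]
Query 2 returns: [(3,)]

Reason: COUNT(*) counts rows, COUNT(DISTINCT genre) counts unique genres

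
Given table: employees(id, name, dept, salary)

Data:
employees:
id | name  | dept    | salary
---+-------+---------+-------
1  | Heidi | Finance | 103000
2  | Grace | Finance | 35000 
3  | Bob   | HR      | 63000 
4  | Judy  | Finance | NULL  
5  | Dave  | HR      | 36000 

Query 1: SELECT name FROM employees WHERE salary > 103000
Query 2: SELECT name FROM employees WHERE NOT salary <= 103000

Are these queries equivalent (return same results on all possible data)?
Yes, equivalent

Both queries return: []

Reason: Both filter salary > 103000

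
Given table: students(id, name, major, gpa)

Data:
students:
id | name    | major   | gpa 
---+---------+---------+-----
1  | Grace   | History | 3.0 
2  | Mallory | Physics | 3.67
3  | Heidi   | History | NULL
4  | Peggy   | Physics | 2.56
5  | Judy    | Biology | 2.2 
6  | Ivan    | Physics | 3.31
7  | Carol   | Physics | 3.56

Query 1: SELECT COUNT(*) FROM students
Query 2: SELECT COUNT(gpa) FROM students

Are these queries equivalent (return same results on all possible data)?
No, not equivalent

Query 1 returns: [(7,)]
Query 2 returns: [(6,)]

Reason: COUNT(*) includes NULLs, COUNT(column) excludes them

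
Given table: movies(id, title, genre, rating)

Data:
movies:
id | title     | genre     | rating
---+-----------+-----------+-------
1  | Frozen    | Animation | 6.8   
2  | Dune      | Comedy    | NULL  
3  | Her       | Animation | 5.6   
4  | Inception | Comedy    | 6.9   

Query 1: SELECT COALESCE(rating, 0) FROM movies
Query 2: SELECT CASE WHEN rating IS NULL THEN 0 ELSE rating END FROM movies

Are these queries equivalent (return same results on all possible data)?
Yes, equivalent

Both queries return: [(0,), (5.6,), (6.8,), (6.9,)]

Reason: COALESCE vs CASE for NULL handling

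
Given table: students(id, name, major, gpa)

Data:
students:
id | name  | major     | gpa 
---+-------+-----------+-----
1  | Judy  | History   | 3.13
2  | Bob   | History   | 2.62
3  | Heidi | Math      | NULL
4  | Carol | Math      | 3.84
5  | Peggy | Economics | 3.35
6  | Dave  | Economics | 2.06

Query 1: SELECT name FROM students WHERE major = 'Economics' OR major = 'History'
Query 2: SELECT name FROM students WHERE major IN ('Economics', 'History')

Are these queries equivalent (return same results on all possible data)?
Yes, equivalent

Both queries return: [('Bob',), ('Dave',), ('Judy',), ('Peggy',)]

Reason: OR vs IN are equivalent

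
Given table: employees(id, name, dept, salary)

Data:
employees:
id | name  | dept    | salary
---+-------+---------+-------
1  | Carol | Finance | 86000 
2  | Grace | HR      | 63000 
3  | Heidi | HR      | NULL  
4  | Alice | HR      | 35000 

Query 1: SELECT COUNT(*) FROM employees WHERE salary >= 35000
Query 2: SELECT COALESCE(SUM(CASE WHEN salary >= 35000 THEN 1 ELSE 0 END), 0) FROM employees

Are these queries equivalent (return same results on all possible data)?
Yes, equivalent

Both queries return: [(3,)]

Reason: COUNT with WHERE vs conditional SUM (COALESCE handles empty-table NULL)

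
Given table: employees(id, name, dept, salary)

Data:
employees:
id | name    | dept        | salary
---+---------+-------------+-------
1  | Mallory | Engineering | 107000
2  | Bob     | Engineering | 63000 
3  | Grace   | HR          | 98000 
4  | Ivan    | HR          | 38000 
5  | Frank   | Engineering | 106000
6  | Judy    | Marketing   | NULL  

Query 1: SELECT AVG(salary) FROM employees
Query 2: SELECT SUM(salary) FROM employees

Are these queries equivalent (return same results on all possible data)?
No, not equivalent

Query 1 returns: [(82400.0,)]
Query 2 returns: [(412000,)]

Reason: AVG vs SUM give different aggregate values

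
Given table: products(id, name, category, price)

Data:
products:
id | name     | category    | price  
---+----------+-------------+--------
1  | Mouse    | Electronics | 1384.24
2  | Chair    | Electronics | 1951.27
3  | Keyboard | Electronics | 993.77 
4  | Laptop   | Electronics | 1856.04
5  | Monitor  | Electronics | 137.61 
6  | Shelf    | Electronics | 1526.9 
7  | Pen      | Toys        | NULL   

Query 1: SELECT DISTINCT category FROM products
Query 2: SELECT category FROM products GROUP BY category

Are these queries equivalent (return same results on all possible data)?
Yes, equivalent

Both queries return: [('Electronics',), ('Toys',)]

Reason: Both get unique categorys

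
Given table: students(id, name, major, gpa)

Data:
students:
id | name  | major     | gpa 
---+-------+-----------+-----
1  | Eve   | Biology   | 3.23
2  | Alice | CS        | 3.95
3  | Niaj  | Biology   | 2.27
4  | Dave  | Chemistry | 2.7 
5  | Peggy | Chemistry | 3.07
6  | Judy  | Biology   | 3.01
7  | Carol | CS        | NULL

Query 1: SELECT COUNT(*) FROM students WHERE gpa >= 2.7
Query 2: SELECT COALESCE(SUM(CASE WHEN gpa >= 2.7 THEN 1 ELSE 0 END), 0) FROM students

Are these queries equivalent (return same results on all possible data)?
Yes, equivalent

Both queries return: [(5,)]

Reason: COUNT with WHERE vs conditional SUM (COALESCE handles empty-table NULL)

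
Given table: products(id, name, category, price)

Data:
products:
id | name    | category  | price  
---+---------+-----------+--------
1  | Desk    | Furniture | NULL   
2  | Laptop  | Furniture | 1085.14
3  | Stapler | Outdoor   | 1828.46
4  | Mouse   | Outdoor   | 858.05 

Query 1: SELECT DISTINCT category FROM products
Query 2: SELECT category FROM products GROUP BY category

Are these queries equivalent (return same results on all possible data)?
Yes, equivalent

Both queries return: [('Furniture',), ('Outdoor',)]

Reason: Both get unique categorys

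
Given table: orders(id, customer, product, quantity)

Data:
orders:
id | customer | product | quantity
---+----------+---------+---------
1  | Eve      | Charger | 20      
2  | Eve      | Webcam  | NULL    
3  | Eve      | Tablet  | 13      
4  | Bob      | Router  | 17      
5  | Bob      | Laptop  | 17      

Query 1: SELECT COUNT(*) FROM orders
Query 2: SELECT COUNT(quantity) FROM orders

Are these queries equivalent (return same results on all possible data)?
No, not equivalent

Query 1 returns: [(5,)]
Query 2 returns: [(4,)]

Reason: COUNT(*) includes NULLs, COUNT(column) excludes them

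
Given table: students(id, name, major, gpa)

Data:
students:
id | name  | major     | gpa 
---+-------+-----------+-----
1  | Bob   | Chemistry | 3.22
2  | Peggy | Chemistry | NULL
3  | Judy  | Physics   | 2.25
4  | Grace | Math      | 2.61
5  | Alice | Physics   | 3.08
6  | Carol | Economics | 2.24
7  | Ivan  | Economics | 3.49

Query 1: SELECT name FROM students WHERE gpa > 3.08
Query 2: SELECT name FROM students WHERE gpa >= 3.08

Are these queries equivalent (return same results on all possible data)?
No, not equivalent

Query 1 returns: [('Bob',), ('Ivan',)]
Query 2 returns: [('Bob',), ('Alice',), ('Ivan',)]

Reason: > vs >= gives different results when gpa = 3.08 exists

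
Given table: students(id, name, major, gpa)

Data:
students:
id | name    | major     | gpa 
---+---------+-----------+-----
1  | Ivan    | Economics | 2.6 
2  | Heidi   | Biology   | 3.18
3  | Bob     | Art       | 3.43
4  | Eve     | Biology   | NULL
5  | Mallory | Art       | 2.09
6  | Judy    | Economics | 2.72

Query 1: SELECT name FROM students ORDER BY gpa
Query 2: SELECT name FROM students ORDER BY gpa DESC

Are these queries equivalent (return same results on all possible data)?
No, not equivalent

Query 1 returns: [('Eve',), ('Mallory',), ('Ivan',), ('Judy',), ('Heidi',), ('Bob',)]
Query 2 returns: [('Bob',), ('Heidi',), ('Judy',), ('Ivan',), ('Mallory',), ('Eve',)]

Reason: ASC vs DESC gives opposite ordering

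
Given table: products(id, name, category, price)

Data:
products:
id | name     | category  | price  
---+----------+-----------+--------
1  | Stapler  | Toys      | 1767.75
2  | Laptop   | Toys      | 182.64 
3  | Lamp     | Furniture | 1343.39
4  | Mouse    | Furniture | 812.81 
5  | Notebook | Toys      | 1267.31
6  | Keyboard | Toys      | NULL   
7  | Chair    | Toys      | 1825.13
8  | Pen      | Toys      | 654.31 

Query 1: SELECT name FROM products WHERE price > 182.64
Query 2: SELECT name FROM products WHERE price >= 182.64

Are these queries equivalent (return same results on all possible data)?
No, not equivalent

Query 1 returns: [('Stapler',), ('Lamp',), ('Mouse',), ('Notebook',), ('Chair',), ('Pen',)]
Query 2 returns: [('Stapler',), ('Laptop',), ('Lamp',), ('Mouse',), ('Notebook',), ('Chair',), ('Pen',)]

Reason: > vs >= gives different results when price = 182.64 exists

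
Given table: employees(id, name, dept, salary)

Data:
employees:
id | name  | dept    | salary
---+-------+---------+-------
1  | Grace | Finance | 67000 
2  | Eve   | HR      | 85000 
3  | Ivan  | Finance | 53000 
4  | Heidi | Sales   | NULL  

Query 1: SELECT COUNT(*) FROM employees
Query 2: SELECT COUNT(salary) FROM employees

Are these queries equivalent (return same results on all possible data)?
No, not equivalent

Query 1 returns: [(4,)]
Query 2 returns: [(3,)]

Reason: COUNT(*) includes NULLs, COUNT(column) excludes them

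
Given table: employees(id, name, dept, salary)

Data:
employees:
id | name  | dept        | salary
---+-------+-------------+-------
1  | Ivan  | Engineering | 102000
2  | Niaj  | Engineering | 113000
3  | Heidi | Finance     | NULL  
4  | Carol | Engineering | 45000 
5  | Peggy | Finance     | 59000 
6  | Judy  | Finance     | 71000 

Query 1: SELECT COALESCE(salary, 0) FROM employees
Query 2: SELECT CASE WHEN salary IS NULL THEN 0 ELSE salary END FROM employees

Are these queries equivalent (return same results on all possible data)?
Yes, equivalent

Both queries return: [(0,), (45000,), (59000,), (71000,), (102000,), (113000,)]

Reason: COALESCE vs CASE for NULL handling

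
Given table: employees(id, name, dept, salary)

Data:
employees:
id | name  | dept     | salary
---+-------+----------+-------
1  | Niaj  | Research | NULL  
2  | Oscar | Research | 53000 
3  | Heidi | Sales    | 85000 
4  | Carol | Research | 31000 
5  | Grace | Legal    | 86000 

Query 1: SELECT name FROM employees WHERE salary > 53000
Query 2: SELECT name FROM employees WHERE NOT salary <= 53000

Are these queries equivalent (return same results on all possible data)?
Yes, equivalent

Both queries return: [('Grace',), ('Heidi',)]

Reason: Both filter salary > 53000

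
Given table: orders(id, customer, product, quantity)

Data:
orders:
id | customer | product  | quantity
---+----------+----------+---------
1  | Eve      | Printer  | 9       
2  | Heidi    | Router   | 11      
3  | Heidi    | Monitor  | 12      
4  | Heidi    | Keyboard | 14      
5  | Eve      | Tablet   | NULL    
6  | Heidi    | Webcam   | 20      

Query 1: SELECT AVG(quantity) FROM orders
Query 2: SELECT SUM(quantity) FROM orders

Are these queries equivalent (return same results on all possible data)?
No, not equivalent

Query 1 returns: [(13.2,)]
Query 2 returns: [(66,)]

Reason: AVG vs SUM give different aggregate values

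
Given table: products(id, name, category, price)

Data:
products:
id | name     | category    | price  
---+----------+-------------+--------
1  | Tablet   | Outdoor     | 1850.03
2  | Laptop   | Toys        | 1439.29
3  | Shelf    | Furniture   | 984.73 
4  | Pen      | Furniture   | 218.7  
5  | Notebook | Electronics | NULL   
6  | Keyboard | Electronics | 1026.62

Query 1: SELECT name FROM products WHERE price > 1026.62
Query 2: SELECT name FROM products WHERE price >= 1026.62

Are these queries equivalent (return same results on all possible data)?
No, not equivalent

Query 1 returns: [('Tablet',), ('Laptop',)]
Query 2 returns: [('Tablet',), ('Laptop',), ('Keyboard',)]

Reason: > vs >= gives different results when price = 1026.62 exists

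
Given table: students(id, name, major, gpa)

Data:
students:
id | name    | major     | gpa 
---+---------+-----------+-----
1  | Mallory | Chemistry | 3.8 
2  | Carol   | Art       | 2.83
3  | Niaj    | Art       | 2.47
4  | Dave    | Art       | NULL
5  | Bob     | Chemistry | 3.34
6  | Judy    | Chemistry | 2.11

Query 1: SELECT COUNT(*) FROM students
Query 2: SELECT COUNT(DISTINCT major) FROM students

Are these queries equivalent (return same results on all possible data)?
No, not equivalent

Query 1 returns: [(6,)]
Query 2 returns: [(2,)]

Reason: COUNT(*) counts rows, COUNT(DISTINCT major) counts unique majors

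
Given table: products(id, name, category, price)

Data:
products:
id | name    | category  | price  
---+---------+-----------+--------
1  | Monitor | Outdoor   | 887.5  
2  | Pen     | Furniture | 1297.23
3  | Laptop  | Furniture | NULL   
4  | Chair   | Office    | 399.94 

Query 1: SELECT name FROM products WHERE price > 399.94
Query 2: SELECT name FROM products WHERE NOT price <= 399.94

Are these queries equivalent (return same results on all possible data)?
Yes, equivalent

Both queries return: [('Monitor',), ('Pen',)]

Reason: Both filter price > 399.94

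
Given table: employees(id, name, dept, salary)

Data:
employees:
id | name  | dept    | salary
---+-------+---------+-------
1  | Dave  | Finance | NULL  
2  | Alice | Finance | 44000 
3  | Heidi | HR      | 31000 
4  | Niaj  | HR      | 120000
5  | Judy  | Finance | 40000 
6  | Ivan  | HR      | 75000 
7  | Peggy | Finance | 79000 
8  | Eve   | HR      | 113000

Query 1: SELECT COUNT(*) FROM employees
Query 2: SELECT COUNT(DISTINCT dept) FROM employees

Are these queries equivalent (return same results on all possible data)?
No, not equivalent

Query 1 returns: [(8,)]
Query 2 returns: [(2,)]

Reason: COUNT(*) counts rows, COUNT(DISTINCT dept) counts unique depts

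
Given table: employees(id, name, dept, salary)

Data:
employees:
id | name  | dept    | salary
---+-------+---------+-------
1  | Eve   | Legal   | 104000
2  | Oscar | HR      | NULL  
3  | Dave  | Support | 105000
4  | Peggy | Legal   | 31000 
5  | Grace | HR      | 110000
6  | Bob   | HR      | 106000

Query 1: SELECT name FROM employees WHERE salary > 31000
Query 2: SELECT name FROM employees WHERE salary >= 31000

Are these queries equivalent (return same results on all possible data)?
No, not equivalent

Query 1 returns: [('Eve',), ('Dave',), ('Grace',), ('Bob',)]
Query 2 returns: [('Eve',), ('Dave',), ('Peggy',), ('Grace',), ('Bob',)]

Reason: > vs >= gives different results when salary = 31000 exists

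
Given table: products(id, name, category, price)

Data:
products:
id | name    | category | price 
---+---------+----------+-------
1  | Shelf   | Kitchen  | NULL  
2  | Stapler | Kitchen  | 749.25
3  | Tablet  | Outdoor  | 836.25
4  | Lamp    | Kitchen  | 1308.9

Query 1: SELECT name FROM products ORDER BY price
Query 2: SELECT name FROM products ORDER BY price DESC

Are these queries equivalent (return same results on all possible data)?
No, not equivalent

Query 1 returns: [('Shelf',), ('Stapler',), ('Tablet',), ('Lamp',)]
Query 2 returns: [('Lamp',), ('Tablet',), ('Stapler',), ('Shelf',)]

Reason: ASC vs DESC gives opposite ordering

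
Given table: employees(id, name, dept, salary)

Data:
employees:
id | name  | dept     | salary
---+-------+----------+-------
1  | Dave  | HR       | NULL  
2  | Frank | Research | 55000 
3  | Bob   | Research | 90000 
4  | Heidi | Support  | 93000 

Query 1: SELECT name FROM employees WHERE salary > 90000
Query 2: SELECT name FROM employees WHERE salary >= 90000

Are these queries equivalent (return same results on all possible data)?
No, not equivalent

Query 1 returns: [('Heidi',)]
Query 2 returns: [('Bob',), ('Heidi',)]

Reason: > vs >= gives different results when salary = 90000 exists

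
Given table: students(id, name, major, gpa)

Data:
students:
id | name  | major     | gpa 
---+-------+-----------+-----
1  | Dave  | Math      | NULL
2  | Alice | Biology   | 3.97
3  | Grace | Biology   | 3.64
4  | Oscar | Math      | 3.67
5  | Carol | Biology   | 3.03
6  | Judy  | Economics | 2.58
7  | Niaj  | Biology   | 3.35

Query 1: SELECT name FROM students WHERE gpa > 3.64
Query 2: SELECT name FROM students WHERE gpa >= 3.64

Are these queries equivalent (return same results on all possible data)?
No, not equivalent

Query 1 returns: [('Alice',), ('Oscar',)]
Query 2 returns: [('Alice',), ('Grace',), ('Oscar',)]

Reason: > vs >= gives different results when gpa = 3.64 exists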